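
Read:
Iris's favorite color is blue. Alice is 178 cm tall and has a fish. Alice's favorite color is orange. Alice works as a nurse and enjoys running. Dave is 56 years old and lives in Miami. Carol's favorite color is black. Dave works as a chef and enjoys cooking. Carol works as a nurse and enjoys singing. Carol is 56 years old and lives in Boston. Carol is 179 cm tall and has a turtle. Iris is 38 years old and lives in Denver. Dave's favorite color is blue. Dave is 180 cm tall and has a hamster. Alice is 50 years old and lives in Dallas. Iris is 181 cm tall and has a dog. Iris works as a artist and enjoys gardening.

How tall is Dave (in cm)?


Dave is 180 cm tall

180


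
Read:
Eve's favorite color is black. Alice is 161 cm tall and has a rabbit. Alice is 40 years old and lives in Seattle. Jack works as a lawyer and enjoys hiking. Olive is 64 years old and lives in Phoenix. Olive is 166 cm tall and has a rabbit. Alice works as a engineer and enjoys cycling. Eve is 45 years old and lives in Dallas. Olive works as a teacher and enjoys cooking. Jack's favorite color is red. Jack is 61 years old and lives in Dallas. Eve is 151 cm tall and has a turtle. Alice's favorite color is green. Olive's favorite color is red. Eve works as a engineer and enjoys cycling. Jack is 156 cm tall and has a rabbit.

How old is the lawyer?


The lawyer is Jack, age 61

61


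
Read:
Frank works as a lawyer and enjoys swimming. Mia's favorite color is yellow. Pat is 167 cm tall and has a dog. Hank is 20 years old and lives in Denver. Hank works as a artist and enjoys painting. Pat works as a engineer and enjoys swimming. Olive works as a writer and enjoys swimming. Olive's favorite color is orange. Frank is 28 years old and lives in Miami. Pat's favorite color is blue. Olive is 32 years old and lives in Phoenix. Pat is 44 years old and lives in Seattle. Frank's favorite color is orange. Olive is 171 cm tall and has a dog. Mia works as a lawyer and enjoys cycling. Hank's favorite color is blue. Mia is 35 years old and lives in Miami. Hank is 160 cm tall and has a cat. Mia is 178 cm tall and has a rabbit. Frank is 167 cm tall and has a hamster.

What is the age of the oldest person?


Oldest: Pat at 44

44


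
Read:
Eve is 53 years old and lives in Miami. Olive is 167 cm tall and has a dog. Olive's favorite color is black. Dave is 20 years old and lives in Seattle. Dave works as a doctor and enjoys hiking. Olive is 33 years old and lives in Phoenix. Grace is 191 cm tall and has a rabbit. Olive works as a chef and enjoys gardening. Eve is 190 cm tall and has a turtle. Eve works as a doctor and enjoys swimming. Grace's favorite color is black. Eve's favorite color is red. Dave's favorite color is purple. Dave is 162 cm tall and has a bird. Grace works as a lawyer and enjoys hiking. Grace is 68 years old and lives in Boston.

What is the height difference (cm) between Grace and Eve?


|191 - 190| = 1

1


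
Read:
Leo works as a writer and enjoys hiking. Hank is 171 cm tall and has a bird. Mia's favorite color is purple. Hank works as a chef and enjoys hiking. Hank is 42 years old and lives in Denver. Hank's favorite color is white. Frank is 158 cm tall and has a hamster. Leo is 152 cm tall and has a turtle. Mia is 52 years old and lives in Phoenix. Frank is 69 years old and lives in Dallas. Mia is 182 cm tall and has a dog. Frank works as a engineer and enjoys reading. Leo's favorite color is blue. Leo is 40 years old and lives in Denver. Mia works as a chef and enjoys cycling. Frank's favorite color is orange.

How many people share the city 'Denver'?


Count: 2

2


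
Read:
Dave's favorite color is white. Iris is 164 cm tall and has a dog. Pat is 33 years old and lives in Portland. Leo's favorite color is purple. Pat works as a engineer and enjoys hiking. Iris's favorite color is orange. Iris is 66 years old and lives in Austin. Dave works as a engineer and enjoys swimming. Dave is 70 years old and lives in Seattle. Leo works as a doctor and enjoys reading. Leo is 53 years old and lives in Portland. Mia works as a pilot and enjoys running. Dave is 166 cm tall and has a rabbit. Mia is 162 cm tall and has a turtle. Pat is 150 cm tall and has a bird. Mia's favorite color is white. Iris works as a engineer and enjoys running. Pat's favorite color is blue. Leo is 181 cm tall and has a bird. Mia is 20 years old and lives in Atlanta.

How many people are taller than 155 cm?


Taller than 155: 4

4


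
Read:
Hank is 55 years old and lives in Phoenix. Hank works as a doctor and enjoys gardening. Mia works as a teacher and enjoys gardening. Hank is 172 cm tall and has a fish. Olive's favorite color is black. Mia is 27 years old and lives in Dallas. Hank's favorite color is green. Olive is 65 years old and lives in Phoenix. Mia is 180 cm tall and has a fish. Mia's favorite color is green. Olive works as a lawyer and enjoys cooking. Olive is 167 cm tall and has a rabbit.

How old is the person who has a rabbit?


Person with rabbit is Olive, age 65

65


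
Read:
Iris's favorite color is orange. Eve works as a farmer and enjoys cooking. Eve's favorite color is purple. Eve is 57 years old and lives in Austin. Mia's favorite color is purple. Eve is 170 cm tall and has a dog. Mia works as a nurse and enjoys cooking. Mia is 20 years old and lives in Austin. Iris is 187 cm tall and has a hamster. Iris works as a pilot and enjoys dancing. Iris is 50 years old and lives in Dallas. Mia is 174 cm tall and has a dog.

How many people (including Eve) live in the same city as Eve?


Eve lives in Austin. Count = 2

2


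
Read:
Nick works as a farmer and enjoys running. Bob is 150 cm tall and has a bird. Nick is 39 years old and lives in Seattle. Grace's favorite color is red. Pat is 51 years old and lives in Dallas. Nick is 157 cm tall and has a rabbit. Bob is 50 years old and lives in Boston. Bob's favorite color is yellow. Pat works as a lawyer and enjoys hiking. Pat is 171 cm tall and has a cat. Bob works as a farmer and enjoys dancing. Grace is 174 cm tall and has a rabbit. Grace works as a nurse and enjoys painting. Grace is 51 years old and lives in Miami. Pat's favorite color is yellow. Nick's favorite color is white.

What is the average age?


Sum=191, n=4, avg=47.75

47.75


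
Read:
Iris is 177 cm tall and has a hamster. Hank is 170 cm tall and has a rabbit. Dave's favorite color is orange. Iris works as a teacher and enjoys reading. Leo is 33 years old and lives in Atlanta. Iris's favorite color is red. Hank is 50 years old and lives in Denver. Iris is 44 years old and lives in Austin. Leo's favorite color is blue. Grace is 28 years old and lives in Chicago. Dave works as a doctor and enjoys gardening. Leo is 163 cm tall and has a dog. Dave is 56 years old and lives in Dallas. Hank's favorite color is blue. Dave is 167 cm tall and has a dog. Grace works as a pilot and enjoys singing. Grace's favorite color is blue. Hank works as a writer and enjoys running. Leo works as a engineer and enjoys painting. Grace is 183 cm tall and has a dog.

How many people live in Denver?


Count in Denver: 1

1


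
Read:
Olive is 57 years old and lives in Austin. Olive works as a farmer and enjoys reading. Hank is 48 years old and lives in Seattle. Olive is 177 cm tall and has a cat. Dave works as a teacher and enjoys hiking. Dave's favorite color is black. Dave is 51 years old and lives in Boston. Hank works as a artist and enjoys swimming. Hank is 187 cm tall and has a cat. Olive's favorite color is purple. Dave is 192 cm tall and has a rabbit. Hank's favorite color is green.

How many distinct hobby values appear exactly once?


Unique hobby values: 3

3


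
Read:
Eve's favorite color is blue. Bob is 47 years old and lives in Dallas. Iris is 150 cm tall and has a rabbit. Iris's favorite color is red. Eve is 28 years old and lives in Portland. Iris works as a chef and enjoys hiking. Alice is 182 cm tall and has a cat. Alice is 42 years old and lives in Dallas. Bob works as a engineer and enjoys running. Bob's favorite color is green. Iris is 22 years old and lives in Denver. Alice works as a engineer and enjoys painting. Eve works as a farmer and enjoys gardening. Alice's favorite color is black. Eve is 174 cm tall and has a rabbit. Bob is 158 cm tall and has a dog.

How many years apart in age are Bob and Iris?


47 vs 22, diff = 25

25


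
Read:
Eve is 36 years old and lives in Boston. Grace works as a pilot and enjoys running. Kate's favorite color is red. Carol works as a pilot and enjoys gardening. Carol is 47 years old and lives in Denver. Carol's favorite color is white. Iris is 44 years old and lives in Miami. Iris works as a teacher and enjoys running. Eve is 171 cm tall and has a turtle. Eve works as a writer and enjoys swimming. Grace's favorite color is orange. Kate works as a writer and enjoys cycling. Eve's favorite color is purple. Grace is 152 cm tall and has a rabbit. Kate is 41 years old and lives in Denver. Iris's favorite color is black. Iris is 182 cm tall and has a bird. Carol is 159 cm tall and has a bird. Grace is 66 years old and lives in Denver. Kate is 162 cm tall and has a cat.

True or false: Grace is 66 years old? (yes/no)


Grace is actually 66. yes

yes


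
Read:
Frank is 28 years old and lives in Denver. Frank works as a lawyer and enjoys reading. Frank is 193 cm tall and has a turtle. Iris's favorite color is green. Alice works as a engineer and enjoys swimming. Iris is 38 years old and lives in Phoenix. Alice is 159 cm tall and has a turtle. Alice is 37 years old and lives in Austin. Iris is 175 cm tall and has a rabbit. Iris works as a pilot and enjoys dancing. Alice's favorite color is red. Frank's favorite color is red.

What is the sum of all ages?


28+38+37 = 103

103


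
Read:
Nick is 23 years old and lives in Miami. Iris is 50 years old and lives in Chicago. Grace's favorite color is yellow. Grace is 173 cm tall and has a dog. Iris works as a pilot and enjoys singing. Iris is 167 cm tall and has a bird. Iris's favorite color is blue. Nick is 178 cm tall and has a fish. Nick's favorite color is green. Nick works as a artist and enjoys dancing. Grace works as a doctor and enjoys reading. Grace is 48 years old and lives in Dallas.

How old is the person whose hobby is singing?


Person with hobby=singing is Iris, age 50

50


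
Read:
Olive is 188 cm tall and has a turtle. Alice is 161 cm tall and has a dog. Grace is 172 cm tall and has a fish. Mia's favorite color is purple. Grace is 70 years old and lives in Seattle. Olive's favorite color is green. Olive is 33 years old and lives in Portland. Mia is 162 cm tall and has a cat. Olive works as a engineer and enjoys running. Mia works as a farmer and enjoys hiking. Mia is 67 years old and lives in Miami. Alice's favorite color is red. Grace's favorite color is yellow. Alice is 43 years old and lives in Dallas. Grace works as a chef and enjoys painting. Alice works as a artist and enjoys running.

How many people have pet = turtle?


Count: 1

1


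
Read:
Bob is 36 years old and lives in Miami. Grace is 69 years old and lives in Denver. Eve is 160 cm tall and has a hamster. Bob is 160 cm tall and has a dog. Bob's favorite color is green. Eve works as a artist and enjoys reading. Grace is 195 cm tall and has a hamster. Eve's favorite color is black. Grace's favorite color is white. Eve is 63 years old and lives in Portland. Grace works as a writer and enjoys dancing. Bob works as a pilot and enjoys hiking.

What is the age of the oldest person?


Oldest: Grace at 69

69


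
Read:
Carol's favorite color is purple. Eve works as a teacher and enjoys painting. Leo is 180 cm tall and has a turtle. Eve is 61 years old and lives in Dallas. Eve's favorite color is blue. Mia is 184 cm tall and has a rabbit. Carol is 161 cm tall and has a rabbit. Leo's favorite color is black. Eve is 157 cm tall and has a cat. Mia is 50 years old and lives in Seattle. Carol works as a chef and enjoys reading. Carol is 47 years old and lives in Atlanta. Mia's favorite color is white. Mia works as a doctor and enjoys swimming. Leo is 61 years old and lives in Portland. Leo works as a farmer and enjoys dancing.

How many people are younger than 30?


Filter: 0

0


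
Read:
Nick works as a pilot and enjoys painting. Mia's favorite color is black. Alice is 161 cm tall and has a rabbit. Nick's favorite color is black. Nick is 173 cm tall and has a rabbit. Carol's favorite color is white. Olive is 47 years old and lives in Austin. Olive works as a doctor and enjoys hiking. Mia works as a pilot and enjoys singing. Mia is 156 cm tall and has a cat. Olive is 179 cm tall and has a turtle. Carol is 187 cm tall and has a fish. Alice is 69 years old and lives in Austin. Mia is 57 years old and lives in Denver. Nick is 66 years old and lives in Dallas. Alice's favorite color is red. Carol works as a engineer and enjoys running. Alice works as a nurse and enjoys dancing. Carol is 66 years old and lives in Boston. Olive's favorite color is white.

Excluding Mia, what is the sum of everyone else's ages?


Sum (excluding Mia): 248

248


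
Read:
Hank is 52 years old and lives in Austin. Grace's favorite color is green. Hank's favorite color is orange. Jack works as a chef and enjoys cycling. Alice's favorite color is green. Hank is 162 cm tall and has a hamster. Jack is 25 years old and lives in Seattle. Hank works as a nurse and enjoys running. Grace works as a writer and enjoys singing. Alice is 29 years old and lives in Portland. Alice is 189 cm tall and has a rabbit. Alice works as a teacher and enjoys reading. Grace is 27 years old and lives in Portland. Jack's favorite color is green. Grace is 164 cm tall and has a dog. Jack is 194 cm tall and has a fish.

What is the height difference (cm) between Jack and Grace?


|194 - 164| = 30

30


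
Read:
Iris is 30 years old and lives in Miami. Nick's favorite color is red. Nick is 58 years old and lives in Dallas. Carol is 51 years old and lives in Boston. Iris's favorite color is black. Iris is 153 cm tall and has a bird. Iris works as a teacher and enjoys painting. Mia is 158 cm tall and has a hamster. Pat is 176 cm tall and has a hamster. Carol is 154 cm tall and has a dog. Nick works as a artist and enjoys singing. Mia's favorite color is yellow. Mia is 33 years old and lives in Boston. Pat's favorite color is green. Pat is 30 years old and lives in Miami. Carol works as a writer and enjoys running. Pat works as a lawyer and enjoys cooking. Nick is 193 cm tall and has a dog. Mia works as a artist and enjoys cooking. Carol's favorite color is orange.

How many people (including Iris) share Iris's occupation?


Iris is a teacher. Count = 1

1


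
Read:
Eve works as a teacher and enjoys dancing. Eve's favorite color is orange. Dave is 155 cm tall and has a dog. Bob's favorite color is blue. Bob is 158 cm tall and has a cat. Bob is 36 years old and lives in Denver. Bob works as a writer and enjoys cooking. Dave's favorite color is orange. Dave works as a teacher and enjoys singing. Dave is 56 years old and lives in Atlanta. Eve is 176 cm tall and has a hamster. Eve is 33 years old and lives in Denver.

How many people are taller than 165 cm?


Taller than 165: 1

1


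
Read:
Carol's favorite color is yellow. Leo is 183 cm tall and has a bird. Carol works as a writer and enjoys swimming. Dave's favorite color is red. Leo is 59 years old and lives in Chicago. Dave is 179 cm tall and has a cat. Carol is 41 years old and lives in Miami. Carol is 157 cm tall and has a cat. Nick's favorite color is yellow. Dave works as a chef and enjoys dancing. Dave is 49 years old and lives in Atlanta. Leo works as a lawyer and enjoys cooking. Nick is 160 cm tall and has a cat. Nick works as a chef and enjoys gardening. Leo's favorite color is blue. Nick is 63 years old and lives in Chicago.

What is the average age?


Sum=212, n=4, avg=53

53


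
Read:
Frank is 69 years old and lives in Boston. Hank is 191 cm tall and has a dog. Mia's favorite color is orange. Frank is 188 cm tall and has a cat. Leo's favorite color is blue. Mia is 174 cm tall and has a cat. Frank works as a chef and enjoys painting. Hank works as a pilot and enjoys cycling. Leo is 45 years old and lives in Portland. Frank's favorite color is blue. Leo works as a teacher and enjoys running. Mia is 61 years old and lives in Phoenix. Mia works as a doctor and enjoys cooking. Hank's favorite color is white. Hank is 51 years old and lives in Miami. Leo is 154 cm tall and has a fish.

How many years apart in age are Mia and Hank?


61 vs 51, diff = 10

10


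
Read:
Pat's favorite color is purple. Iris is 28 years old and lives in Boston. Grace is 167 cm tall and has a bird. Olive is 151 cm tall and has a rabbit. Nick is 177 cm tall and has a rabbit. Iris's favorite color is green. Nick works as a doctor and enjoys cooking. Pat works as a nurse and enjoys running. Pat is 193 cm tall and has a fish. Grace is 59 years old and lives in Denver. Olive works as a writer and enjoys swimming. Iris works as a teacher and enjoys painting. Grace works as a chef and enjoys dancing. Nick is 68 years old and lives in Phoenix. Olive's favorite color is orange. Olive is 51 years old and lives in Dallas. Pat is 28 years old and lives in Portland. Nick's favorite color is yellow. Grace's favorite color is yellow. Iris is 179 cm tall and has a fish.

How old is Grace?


Grace is 59 years old

59


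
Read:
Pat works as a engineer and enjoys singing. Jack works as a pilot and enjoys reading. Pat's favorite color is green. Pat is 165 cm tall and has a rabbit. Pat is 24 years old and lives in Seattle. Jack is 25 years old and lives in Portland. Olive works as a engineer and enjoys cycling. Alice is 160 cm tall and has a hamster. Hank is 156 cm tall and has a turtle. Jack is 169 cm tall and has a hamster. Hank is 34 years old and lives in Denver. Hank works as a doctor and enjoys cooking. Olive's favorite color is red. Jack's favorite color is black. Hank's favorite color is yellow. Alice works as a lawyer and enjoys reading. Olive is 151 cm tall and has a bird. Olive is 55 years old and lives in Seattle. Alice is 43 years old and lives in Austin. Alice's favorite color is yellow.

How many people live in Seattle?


Count in Seattle: 2

2


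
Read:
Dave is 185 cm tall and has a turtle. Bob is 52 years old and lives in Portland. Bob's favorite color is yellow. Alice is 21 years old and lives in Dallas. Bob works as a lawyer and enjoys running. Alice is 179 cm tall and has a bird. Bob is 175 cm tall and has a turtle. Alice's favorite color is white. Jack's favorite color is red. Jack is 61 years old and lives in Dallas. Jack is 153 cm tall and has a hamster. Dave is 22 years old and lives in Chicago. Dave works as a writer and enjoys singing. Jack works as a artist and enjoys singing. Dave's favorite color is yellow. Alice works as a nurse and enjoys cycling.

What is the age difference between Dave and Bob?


|22 - 52| = 30

30


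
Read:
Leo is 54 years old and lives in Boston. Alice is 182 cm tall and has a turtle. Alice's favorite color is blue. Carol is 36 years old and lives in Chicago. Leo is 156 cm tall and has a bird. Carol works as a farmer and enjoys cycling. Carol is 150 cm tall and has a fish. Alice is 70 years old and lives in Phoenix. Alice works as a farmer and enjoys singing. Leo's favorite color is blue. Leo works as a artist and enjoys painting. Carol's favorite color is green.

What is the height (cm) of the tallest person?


Tallest: Alice at 182 cm

182


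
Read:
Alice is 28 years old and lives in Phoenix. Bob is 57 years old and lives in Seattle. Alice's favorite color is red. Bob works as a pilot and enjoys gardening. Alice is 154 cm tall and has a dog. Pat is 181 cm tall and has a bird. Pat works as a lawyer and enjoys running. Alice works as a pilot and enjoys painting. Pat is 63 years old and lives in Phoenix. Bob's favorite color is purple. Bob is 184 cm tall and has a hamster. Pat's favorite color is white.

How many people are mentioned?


People: Bob, Pat, Alice. Count = 3

3


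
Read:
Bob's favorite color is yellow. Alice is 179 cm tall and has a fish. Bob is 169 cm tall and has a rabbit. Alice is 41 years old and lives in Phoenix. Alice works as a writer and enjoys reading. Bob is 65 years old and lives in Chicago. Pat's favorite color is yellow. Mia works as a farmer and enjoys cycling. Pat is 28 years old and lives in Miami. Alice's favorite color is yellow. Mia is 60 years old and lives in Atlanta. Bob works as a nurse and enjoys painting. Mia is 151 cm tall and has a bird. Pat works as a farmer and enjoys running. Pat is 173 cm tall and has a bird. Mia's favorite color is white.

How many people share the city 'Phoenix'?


Count: 1

1


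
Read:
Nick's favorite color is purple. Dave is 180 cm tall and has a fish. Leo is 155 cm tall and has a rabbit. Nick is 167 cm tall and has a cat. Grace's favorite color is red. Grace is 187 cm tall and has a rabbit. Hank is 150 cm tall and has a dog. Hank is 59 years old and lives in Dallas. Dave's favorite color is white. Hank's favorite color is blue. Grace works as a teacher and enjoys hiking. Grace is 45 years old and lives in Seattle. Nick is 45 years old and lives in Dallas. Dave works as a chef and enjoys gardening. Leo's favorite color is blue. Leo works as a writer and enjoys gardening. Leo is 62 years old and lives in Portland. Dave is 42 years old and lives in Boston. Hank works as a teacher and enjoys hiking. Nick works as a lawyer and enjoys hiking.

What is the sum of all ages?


45+62+45+42+59 = 253

253


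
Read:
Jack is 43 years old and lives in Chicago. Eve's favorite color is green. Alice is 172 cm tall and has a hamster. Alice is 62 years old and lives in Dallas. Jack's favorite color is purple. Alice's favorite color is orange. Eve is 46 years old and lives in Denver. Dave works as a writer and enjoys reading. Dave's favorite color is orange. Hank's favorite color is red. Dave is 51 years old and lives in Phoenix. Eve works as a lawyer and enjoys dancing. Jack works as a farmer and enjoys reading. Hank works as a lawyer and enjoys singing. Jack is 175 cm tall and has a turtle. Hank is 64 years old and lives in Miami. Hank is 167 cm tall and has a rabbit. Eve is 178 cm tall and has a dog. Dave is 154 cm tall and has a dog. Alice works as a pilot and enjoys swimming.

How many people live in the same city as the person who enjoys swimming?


Person with hobby swimming is Alice, city Dallas. Count = 1

1


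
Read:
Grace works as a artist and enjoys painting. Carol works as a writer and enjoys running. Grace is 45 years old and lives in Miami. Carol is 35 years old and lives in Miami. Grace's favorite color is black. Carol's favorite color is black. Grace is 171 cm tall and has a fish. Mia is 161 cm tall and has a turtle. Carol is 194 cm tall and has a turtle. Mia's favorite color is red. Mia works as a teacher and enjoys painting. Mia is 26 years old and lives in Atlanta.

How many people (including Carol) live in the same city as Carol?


Carol lives in Miami. Count = 2

2


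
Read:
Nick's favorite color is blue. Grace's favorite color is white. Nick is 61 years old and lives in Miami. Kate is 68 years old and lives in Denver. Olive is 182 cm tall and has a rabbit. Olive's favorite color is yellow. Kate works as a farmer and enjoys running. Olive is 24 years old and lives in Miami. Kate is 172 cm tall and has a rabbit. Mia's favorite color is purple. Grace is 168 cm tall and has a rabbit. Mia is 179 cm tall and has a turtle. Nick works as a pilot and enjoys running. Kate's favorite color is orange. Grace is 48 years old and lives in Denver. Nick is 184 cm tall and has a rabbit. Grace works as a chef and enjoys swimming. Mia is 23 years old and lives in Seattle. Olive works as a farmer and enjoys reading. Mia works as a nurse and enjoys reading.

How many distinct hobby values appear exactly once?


Unique hobby values: 1

1


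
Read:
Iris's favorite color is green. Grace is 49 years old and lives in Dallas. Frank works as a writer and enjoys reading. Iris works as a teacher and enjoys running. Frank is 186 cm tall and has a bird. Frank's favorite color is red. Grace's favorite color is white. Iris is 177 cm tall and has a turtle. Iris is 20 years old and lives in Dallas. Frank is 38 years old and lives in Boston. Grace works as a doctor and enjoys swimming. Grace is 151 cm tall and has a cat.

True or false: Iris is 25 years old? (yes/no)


Iris is actually 20. no

no


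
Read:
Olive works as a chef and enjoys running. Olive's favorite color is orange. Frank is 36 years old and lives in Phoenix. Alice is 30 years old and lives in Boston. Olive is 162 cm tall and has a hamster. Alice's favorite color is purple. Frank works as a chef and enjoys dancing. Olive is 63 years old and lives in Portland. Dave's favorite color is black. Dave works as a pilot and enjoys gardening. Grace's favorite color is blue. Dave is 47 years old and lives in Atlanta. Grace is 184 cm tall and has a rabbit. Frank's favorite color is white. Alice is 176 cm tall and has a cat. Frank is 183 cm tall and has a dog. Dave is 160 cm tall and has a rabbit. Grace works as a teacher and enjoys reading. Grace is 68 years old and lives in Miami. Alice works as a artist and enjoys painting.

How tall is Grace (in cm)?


Grace is 184 cm tall

184


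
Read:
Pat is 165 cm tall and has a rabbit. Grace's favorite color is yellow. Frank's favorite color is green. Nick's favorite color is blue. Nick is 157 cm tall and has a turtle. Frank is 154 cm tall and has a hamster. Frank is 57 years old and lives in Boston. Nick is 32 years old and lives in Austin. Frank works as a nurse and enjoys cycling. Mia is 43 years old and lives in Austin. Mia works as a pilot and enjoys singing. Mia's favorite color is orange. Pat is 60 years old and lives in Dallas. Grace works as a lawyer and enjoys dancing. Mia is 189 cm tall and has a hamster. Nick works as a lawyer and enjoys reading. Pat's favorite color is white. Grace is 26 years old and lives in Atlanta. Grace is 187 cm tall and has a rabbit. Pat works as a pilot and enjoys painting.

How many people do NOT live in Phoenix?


Not in Phoenix: 5

5


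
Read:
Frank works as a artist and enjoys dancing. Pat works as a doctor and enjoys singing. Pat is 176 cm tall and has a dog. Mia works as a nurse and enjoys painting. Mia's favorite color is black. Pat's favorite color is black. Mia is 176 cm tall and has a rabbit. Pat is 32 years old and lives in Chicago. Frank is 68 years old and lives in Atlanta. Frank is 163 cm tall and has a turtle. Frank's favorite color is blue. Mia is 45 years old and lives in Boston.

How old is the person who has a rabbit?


Person with rabbit is Mia, age 45

45


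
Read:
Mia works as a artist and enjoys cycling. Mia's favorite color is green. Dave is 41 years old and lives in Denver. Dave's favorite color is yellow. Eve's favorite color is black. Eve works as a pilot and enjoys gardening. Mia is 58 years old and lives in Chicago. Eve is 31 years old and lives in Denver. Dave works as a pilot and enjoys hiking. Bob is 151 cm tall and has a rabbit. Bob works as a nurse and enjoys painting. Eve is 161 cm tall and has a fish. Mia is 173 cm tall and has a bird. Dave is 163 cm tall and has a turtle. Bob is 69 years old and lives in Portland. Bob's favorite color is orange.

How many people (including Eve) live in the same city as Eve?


Eve lives in Denver. Count = 2

2


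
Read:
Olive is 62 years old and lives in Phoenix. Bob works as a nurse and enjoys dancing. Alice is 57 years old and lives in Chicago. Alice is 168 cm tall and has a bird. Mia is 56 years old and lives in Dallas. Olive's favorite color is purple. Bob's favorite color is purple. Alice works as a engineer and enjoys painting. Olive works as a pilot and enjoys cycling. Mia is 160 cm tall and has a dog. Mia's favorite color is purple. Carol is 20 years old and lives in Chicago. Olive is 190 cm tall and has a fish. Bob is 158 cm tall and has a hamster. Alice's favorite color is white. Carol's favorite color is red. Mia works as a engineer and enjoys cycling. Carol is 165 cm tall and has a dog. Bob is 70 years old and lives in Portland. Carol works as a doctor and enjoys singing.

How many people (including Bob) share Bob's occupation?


Bob is a nurse. Count = 1

1


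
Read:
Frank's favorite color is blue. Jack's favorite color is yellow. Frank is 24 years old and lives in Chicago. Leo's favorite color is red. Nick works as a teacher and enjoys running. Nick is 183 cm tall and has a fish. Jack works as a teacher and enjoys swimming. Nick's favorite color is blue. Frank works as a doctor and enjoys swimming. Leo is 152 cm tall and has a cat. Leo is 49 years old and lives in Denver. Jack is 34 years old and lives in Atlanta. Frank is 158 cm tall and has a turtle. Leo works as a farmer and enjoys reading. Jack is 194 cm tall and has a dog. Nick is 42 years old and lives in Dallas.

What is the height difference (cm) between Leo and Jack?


|152 - 194| = 42

42


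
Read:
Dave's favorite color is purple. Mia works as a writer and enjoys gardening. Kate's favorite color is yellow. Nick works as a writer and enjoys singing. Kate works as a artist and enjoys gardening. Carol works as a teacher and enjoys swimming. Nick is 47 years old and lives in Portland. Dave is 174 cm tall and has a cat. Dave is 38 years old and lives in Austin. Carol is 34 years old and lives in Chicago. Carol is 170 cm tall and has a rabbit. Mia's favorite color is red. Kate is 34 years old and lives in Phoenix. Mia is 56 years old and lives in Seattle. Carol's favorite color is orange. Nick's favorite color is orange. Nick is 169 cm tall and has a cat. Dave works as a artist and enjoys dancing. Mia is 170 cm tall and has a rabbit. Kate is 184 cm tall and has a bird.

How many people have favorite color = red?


Count: 1

1


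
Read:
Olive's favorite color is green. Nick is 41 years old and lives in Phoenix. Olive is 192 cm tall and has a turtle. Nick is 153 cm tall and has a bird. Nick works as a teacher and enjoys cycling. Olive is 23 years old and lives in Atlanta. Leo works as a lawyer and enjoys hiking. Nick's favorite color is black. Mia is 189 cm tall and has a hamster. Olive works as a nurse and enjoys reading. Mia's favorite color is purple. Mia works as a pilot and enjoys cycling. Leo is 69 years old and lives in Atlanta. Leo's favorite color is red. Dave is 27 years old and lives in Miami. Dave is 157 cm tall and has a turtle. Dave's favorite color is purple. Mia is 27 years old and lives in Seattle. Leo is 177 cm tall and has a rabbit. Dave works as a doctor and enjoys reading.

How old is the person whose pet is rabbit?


Person with pet=rabbit is Leo, age 69

69


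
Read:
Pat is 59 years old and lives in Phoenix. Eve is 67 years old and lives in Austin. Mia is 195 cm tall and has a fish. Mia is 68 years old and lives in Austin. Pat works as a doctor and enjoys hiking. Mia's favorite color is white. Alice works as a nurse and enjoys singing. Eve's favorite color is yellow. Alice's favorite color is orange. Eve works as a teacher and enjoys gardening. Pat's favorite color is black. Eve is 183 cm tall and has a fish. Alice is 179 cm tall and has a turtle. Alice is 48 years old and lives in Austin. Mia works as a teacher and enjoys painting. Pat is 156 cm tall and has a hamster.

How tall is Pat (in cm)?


Pat is 156 cm tall

156


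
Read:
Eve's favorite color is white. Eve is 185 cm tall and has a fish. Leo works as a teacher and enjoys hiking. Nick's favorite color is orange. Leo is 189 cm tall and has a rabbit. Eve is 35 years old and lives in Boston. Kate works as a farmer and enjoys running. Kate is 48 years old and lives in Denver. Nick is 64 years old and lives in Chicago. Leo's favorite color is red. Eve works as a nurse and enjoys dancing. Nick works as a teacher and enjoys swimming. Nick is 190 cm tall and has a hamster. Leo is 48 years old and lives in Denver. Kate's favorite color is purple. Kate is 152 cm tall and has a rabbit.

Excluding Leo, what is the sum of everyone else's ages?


Sum (excluding Leo): 147

147


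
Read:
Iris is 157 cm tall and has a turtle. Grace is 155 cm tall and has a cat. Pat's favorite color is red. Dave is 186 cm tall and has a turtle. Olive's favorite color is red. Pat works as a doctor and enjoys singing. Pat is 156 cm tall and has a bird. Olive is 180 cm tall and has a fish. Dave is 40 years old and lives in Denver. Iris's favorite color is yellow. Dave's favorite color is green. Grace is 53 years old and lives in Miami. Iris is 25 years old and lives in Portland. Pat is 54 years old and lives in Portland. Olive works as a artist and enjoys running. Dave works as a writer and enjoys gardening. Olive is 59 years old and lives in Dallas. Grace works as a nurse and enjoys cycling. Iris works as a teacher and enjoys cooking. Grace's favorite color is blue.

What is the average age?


Sum=231, n=5, avg=46.2

46.2


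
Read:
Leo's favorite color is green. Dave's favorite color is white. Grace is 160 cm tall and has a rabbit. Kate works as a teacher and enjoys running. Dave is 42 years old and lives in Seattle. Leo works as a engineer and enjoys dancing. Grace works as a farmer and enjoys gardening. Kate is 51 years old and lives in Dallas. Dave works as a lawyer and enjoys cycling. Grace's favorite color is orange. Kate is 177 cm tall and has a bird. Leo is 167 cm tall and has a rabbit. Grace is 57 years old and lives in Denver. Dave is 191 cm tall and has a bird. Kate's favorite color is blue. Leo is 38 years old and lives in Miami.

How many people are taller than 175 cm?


Taller than 175: 2

2


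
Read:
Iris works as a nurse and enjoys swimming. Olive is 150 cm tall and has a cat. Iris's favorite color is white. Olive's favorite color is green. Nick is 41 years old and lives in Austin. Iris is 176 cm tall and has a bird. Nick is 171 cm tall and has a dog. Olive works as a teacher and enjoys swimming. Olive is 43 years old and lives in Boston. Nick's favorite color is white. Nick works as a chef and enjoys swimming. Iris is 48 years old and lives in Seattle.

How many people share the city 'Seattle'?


Count: 1

1


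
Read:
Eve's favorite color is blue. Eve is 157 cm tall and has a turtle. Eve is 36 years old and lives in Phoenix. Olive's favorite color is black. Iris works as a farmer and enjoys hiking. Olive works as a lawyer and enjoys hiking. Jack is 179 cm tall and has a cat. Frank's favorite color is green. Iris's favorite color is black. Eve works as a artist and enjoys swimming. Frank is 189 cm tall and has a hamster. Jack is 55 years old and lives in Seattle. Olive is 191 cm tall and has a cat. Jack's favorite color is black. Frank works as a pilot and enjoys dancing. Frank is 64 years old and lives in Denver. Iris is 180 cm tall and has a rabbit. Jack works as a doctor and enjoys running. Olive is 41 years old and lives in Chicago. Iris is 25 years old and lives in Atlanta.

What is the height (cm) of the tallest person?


Tallest: Olive at 191 cm

191


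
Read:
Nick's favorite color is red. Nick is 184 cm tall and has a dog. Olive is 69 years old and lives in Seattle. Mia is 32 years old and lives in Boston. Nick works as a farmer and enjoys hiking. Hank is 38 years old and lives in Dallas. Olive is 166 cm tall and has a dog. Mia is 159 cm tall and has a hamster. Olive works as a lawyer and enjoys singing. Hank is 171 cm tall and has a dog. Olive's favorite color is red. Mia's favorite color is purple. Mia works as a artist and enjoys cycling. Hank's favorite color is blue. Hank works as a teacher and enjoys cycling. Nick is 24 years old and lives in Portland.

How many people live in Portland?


Count in Portland: 1

1


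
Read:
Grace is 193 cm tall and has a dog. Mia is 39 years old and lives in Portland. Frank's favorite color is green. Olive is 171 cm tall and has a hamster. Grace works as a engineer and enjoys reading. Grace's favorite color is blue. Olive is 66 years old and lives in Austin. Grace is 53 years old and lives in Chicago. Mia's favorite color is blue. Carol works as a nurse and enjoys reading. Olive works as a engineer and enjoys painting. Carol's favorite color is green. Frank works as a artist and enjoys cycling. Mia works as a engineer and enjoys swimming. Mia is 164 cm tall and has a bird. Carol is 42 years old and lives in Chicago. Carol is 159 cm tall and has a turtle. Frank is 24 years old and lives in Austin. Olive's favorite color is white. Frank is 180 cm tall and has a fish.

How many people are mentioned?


People: Grace, Carol, Olive, Mia, Frank. Count = 5

5


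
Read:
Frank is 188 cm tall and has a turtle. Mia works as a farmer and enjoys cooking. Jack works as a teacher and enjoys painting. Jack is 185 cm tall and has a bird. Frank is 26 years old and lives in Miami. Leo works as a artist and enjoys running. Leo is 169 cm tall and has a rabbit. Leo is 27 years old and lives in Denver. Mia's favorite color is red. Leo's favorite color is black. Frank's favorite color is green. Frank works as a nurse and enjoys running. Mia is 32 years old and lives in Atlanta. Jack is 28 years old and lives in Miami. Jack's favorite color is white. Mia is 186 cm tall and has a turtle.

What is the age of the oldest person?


Oldest: Mia at 32

32


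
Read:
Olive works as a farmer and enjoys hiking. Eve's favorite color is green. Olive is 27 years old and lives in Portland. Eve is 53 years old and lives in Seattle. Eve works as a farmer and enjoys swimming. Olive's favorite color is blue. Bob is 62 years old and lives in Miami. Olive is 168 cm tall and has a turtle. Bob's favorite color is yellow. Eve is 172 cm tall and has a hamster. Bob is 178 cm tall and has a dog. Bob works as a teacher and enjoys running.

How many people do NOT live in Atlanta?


Not in Atlanta: 3

3


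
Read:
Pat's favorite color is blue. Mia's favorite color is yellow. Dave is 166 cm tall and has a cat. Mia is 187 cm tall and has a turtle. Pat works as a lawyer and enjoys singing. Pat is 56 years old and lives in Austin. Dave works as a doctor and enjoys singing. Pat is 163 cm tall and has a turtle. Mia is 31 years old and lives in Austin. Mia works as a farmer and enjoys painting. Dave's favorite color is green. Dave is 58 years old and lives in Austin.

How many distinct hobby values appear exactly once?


Unique hobby values: 1

1


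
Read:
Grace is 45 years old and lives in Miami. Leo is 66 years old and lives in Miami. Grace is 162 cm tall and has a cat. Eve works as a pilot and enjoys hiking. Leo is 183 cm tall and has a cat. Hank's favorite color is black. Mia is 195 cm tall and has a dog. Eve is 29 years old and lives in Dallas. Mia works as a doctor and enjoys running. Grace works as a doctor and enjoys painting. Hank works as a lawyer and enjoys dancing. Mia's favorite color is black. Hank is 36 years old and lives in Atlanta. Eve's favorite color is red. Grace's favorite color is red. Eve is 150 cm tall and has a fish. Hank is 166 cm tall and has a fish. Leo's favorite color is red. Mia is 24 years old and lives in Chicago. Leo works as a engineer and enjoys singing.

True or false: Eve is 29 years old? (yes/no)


Eve is actually 29. yes

yes


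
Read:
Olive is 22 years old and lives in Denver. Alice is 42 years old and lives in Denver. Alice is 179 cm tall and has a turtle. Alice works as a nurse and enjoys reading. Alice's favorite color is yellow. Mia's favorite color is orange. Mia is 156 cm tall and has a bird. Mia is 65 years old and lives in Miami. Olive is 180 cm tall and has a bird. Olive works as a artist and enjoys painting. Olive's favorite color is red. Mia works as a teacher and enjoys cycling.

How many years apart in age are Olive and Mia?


22 vs 65, diff = 43

43


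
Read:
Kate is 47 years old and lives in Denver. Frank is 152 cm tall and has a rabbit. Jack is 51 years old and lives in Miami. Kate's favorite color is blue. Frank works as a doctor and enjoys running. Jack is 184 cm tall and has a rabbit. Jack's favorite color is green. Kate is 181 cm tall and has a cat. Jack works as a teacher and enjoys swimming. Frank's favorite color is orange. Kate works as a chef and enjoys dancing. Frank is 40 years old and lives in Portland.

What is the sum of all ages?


47+40+51 = 138

138
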